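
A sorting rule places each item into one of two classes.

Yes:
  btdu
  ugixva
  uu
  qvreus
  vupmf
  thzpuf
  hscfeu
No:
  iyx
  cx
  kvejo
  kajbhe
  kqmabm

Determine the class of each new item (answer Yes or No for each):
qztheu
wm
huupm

Yes, No, Yes

A rule that fits every label: contains 'u' — true of each 'Yes' example, false of each 'No' one.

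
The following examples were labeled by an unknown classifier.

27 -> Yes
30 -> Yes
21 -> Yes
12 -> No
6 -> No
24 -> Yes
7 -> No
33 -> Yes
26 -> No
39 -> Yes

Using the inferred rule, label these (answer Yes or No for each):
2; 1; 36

The simplest hypothesis consistent with all the labels is: multiple of 3 AND at least 21.
2 — 2 = 3·0 + 2, 2 < 21, hence No. 1 — 1 = 3·0 + 1, 1 < 21, hence No. 36 — 36 = 3·12, 36 ≥ 21, hence Yes.

No, No, Yes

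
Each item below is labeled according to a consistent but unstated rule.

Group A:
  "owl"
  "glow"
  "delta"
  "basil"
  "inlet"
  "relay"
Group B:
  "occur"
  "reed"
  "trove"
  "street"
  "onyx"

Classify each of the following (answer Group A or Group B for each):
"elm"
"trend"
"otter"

Group A, Group B, Group B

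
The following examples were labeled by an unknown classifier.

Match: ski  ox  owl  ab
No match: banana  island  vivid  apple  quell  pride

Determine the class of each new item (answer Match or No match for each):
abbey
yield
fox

The distinguishing property — length ≤ 3 — holds for all the 'Match' cases and none of the 'No match' cases.
abbey: length 5, fails the rule → No match. yield: length 5, fails the rule → No match. fox: length 3, matches → Match.

No match, No match, Match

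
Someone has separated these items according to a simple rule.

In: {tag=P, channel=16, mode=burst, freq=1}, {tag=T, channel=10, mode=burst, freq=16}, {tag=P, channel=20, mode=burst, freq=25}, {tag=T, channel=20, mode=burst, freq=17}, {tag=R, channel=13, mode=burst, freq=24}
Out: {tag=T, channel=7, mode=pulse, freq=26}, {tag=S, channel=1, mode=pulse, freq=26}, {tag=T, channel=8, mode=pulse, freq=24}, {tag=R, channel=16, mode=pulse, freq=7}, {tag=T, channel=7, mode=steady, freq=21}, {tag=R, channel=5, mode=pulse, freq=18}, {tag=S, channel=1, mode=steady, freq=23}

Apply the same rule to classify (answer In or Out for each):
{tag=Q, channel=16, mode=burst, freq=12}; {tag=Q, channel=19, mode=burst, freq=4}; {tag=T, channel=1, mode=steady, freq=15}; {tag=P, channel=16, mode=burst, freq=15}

In, In, Out, In

The distinguishing property — mode is burst — holds for all the 'In' cases and none of the 'Out' cases.
{tag=Q, channel=16, mode=burst, freq=12} → mode is burst → In.
{tag=Q, channel=19, mode=burst, freq=4} → mode is burst → In.
{tag=T, channel=1, mode=steady, freq=15} → mode is steady → Out.
{tag=P, channel=16, mode=burst, freq=15} → mode is burst → In.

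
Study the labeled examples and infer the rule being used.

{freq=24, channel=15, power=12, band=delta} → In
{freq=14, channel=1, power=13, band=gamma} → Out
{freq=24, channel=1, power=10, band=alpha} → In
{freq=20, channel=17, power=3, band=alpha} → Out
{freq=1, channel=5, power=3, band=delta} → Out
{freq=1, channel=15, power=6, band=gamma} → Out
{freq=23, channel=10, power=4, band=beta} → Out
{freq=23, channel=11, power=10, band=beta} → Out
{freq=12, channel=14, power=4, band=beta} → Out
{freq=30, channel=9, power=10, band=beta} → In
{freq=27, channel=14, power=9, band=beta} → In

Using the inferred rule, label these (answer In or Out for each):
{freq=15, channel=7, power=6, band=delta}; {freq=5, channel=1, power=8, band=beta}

Out, Out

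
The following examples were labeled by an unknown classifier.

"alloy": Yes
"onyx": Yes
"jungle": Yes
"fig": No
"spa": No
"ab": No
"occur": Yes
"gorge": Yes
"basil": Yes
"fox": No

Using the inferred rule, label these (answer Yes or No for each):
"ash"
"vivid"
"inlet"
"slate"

No, Yes, Yes, Yes

One predicate separates the groups cleanly: length ≥ 4.
"ash" — length 3, hence No. "vivid" — length 5, hence Yes. "inlet" — length 5, hence Yes. "slate" — length 5, hence Yes.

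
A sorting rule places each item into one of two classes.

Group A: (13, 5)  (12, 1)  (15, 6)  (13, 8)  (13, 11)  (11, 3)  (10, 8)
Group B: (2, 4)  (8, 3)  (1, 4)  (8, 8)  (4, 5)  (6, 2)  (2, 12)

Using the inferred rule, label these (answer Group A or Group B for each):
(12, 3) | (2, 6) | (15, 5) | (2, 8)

Every 'Group A' example satisfies: first ≥ 10. None of the 'Group B' examples do.

Group A, Group B, Group A, Group B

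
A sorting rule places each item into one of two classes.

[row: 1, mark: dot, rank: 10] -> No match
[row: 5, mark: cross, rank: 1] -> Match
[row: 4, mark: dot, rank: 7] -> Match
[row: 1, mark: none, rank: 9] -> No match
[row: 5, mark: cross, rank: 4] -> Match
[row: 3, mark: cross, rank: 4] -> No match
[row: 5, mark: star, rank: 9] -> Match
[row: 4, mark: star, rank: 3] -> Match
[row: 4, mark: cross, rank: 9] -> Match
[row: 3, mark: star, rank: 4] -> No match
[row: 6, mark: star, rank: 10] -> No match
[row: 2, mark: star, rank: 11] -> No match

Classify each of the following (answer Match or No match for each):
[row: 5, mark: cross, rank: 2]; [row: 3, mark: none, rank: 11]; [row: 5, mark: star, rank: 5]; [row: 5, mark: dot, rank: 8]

Match, No match, Match, Match

The common property of the 'Match' items is: row ≥ 4 AND row ≤ 5. No 'No match' item has it.
[row: 5, mark: cross, rank: 2]: row = 5 — passes, so Match.
[row: 3, mark: none, rank: 11]: row = 3 — doesn't qualify, so No match.
[row: 5, mark: star, rank: 5]: row = 5 — passes, so Match.
[row: 5, mark: dot, rank: 8]: row = 5 — passes, so Match.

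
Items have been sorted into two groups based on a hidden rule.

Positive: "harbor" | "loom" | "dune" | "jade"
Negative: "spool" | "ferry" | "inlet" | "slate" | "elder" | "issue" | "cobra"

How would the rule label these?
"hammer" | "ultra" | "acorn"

The distinguishing property — even length — holds for all the 'Positive' cases and none of the 'Negative' cases.
"hammer": Positive (length 6).
"ultra": Negative (length 5).
"acorn": Negative (length 5).

Positive, Negative, Negative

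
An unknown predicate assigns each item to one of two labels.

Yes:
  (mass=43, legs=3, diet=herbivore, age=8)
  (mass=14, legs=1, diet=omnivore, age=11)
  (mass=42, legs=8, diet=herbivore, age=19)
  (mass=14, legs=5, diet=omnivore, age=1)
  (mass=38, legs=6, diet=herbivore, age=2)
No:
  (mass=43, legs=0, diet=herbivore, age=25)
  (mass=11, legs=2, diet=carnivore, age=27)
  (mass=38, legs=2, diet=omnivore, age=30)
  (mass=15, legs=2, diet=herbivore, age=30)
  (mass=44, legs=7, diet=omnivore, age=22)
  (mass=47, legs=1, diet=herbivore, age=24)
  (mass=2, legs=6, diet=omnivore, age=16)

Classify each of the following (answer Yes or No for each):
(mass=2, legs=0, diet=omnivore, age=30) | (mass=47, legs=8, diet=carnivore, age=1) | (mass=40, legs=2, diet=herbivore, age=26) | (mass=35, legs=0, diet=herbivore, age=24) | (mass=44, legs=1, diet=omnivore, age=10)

No, Yes, No, No, Yes

'Yes' ⟺ mass ≥ 11 AND age ≤ 19.
No: (mass=2, legs=0, diet=omnivore, age=30), since mass = 2, age = 30.
Yes: (mass=47, legs=8, diet=carnivore, age=1), since mass = 47, age = 1.
No: (mass=40, legs=2, diet=herbivore, age=26), since mass = 40, age = 26.
No: (mass=35, legs=0, diet=herbivore, age=24), since mass = 35, age = 24.
Yes: (mass=44, legs=1, diet=omnivore, age=10), since mass = 44, age = 10.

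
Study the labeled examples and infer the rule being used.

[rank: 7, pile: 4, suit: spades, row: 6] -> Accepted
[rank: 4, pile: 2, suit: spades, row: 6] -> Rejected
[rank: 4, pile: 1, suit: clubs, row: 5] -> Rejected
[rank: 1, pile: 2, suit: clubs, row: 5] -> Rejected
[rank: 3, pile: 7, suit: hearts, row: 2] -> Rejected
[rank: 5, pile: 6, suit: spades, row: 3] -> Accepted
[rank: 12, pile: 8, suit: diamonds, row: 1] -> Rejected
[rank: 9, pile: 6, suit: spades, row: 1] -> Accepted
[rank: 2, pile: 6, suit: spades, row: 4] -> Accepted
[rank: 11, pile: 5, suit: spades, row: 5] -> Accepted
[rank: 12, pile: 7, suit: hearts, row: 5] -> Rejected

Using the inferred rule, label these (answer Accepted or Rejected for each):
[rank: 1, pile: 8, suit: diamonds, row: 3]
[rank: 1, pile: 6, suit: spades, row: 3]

Rejected, Accepted

The classifier is using: suit is spades AND pile ≥ 4.
[rank: 1, pile: 8, suit: diamonds, row: 3]: suit is diamonds, pile = 8, fails the rule → Rejected. [rank: 1, pile: 6, suit: spades, row: 3]: suit is spades, pile = 6, matches → Accepted.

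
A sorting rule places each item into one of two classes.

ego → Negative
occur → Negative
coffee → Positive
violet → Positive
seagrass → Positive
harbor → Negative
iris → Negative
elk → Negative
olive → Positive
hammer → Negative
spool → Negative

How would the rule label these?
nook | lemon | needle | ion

The distinguishing property — has ≥ 3 vowels — holds for all the 'Positive' cases and none of the 'Negative' cases.
nook: Negative (2 vowels).
lemon: Negative (2 vowels).
needle: Positive (3 vowels).
ion: Negative (2 vowels).

Negative, Negative, Positive, Negative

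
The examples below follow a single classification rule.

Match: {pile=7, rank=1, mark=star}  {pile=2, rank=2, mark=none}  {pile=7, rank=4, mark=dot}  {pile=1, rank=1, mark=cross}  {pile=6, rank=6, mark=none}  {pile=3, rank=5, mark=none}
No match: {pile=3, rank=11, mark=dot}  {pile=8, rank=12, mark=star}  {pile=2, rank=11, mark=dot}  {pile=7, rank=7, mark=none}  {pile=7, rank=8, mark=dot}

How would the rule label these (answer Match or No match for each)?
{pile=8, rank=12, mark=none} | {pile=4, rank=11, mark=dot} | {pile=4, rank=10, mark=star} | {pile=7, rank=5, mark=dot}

All 'Match' examples share one property — rank ≤ 6 — and every 'No match' example lacks it.
{pile=8, rank=12, mark=none} — rank = 12, hence No match. {pile=4, rank=11, mark=dot} — rank = 11, hence No match. {pile=4, rank=10, mark=star} — rank = 10, hence No match. {pile=7, rank=5, mark=dot} — rank = 5, hence Match.

No match, No match, No match, Match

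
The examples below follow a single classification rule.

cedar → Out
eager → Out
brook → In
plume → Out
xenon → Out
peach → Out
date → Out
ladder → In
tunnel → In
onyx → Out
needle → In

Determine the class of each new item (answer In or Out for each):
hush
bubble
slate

Out, In, Out

The common property of the 'In' items is: has a double letter. No 'Out' item has it.
hush → no doubled letter → Out. bubble → 'bb' doubled → In. slate → no doubled letter → Out.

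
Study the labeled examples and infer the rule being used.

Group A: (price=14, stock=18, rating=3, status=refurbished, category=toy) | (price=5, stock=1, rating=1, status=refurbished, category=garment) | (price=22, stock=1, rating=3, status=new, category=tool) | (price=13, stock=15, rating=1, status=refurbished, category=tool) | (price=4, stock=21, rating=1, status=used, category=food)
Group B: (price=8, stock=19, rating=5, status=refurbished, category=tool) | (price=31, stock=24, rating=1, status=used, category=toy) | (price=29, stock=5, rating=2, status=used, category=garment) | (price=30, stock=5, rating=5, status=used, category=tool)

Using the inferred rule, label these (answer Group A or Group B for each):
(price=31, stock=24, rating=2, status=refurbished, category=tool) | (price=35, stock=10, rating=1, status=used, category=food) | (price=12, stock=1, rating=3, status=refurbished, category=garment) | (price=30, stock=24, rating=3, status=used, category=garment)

The rule appears to be: price ≤ 22 AND rating ≤ 3.
(price=31, stock=24, rating=2, status=refurbished, category=tool): Group B (price = 31, rating = 2).
(price=35, stock=10, rating=1, status=used, category=food): Group B (price = 35, rating = 1).
(price=12, stock=1, rating=3, status=refurbished, category=garment): Group A (price = 12, rating = 3).
(price=30, stock=24, rating=3, status=used, category=garment): Group B (price = 30, rating = 3).

Group B, Group B, Group A, Group B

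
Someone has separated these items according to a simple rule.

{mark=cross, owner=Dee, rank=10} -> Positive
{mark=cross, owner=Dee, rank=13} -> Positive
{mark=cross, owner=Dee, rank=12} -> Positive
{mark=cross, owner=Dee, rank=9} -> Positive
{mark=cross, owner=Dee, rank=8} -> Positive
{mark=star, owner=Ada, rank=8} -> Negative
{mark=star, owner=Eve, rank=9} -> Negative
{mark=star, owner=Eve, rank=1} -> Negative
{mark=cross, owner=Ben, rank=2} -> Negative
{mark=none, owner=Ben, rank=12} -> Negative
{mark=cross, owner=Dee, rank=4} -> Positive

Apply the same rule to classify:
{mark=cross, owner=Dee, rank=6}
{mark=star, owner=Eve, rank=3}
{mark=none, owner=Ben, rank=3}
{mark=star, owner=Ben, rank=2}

Every 'Positive' example satisfies: owner is Dee. None of the 'Negative' examples do.
{mark=cross, owner=Dee, rank=6}: Positive (owner is Dee).
{mark=star, owner=Eve, rank=3}: Negative (owner is Eve).
{mark=none, owner=Ben, rank=3}: Negative (owner is Ben).
{mark=star, owner=Ben, rank=2}: Negative (owner is Ben).

Positive, Negative, Negative, Negative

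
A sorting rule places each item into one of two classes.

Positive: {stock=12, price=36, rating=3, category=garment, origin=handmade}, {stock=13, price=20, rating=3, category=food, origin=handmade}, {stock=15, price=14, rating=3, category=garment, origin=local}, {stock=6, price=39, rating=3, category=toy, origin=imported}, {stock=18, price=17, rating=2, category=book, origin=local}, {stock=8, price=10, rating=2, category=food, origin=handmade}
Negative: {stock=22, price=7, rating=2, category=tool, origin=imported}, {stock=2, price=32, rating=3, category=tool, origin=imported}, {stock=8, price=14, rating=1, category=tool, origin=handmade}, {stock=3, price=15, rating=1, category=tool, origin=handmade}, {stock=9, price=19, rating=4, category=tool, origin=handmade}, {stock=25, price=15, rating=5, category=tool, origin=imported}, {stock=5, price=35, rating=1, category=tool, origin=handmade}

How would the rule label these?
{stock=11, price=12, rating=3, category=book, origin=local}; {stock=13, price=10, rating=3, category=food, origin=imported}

Positive, Positive

The common property of the 'Positive' items is: category is not tool. No 'Negative' item has it.
{stock=11, price=12, rating=3, category=book, origin=local} — category is book, hence Positive. {stock=13, price=10, rating=3, category=food, origin=imported} — category is food, hence Positive.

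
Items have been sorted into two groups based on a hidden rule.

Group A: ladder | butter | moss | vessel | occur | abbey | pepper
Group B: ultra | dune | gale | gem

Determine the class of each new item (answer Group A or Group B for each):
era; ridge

Group B, Group B

Every 'Group A' example satisfies: has a double letter. None of the 'Group B' examples do.
era: no doubled letter — does not pass, so Group B. ridge: no doubled letter — does not pass, so Group B.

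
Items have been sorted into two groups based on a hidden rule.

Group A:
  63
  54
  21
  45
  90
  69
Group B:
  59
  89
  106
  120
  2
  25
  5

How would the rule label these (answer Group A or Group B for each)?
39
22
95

Group A, Group B, Group B

A rule that fits every label: multiple of 3 AND at most 90 — true of each 'Group A' example, false of each 'Group B' one.
39 — 39 = 3·13, 39 ≤ 90, hence Group A.
22 — 22 = 3·7 + 1, 22 ≤ 90, hence Group B.
95 — 95 = 3·31 + 2, 95 > 90, hence Group B.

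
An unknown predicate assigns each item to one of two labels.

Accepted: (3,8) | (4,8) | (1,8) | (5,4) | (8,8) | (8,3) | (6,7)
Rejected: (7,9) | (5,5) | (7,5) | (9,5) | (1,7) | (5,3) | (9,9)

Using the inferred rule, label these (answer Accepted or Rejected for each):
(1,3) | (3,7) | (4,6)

Rejected, Rejected, Accepted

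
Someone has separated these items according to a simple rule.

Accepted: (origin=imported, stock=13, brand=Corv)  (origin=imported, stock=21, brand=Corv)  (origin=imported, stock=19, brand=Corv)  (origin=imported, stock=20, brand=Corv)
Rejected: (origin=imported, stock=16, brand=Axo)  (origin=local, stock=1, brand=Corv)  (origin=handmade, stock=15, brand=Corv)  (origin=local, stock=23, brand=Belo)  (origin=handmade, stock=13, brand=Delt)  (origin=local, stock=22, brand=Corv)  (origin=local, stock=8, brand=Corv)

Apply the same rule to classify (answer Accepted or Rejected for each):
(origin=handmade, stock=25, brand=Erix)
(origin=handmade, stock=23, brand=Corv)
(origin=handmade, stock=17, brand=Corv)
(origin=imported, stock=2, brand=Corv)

One predicate separates the groups cleanly: brand is Corv AND origin is imported.
(origin=handmade, stock=25, brand=Erix) → brand is Erix, origin is handmade → Rejected. (origin=handmade, stock=23, brand=Corv) → brand is Corv, origin is handmade → Rejected. (origin=handmade, stock=17, brand=Corv) → brand is Corv, origin is handmade → Rejected. (origin=imported, stock=2, brand=Corv) → brand is Corv, origin is imported → Accepted.

Rejected, Rejected, Rejected, Accepted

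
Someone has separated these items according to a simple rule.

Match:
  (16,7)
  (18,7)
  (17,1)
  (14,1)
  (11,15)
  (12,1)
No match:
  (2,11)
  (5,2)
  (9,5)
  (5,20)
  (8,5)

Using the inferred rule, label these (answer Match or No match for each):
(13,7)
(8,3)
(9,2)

Every 'Match' example satisfies: first ≥ 11. None of the 'No match' examples do.
Match: (13,7), since first 13. No match: (8,3), since first 8. No match: (9,2), since first 9.

Match, No match, No match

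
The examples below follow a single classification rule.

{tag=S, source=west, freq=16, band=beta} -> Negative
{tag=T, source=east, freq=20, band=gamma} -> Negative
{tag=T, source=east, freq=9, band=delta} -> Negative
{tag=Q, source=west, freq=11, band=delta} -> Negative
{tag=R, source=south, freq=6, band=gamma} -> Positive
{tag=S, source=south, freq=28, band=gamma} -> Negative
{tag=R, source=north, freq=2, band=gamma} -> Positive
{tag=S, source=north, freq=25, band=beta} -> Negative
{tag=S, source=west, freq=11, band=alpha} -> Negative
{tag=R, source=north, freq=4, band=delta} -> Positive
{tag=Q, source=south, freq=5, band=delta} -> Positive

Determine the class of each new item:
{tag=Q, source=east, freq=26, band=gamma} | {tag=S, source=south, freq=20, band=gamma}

Negative, Negative

A rule that fits every label: freq ≤ 6 — true of each 'Positive' example, false of each 'Negative' one.
{tag=Q, source=east, freq=26, band=gamma}: freq = 26, fails the rule → Negative.
{tag=S, source=south, freq=20, band=gamma}: freq = 20, fails the rule → Negative.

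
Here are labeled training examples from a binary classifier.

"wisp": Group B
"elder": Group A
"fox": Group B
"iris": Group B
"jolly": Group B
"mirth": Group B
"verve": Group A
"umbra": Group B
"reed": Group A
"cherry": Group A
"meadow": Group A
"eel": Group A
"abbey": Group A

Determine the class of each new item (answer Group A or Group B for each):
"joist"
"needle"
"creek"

All 'Group A' examples share one property — contains 'e' — and every 'Group B' example lacks it.
Group B: "joist", since no 'e'.
Group A: "needle", since has 'e'.
Group A: "creek", since has 'e'.

Group B, Group A, Group A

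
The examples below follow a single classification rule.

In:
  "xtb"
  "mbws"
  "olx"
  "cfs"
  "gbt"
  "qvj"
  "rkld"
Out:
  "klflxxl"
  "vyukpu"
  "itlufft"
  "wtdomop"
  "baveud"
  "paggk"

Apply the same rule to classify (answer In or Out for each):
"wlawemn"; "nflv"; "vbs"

Out, In, In

A rule that fits every label: length ≤ 4 — true of each 'In' example, false of each 'Out' one.
"wlawemn" → length 7 → Out. "nflv" → length 4 → In. "vbs" → length 3 → In.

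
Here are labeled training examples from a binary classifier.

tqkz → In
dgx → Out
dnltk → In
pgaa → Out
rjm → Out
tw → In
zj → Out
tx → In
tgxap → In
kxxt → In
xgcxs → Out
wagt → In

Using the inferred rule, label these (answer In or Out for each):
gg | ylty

Out, In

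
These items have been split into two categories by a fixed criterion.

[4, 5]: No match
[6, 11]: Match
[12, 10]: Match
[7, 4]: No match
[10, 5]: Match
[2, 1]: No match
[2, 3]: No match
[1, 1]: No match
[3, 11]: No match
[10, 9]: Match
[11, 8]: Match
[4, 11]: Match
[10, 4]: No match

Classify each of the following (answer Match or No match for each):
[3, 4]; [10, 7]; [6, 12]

No match, Match, Match

Every 'Match' example satisfies: sum ≥ 15. None of the 'No match' examples do.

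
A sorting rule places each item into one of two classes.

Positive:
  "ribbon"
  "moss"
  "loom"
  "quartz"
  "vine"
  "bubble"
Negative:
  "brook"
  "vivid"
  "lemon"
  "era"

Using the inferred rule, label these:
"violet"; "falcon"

Positive, Positive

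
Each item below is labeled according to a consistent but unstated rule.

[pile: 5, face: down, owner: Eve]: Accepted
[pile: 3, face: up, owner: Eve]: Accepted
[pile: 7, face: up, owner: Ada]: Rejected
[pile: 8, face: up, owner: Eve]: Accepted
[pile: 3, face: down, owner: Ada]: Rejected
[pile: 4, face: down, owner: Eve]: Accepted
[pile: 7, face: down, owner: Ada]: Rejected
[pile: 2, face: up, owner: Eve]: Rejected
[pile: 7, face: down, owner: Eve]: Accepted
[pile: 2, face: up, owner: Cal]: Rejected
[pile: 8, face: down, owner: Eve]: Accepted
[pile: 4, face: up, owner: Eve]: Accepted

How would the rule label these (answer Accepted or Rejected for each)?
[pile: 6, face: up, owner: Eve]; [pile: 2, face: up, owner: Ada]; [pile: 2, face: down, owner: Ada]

The pattern is that an item is 'Accepted' exactly when: owner is Eve AND pile ≥ 3.
[pile: 6, face: up, owner: Eve]: owner is Eve, pile = 6, qualifies → Accepted. [pile: 2, face: up, owner: Ada]: owner is Ada, pile = 2, doesn't match → Rejected. [pile: 2, face: down, owner: Ada]: owner is Ada, pile = 2, doesn't match → Rejected.

Accepted, Rejected, Rejected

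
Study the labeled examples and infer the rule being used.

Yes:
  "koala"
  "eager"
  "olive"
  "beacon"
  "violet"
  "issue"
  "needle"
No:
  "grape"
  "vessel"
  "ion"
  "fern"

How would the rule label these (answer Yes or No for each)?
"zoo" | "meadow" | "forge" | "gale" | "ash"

The classifier is using: has ≥ 3 vowels.
"zoo" → 2 vowels → No.
"meadow" → 3 vowels → Yes.
"forge" → 2 vowels → No.
"gale" → 2 vowels → No.
"ash" → 1 vowel → No.

No, Yes, No, No, No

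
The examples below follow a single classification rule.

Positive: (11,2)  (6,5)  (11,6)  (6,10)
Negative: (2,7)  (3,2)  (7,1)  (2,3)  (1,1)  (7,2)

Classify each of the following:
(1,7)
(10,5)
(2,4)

Negative, Positive, Negative

The common property of the 'Positive' items is: sum ≥ 11. No 'Negative' item has it.
Negative: (1,7), since 1+7 = 8. Positive: (10,5), since 10+5 = 15. Negative: (2,4), since 2+4 = 6.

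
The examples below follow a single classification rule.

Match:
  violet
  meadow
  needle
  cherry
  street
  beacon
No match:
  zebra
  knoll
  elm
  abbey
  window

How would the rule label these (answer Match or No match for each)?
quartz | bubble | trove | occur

No match, Match, No match, No match

The simplest hypothesis consistent with all the labels is: even length AND contains 'e'.
quartz: length 6, no 'e', does not pass → No match. bubble: length 6, has 'e', checks out → Match. trove: length 5, has 'e', does not pass → No match. occur: length 5, no 'e', does not pass → No match.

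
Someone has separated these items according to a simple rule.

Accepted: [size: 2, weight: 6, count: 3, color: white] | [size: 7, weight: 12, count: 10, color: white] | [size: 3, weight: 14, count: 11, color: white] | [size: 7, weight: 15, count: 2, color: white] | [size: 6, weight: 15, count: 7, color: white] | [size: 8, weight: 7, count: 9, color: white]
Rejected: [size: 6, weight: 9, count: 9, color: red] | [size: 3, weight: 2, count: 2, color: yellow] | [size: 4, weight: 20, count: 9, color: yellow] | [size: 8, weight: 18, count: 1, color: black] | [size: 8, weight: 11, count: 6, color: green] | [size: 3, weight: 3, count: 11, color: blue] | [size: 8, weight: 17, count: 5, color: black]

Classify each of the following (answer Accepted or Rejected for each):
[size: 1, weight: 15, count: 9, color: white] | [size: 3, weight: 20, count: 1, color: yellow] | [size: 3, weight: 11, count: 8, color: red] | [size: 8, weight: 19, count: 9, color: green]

A rule that fits every label: color is white — true of each 'Accepted' example, false of each 'Rejected' one.
[size: 1, weight: 15, count: 9, color: white]: Accepted (color is white).
[size: 3, weight: 20, count: 1, color: yellow]: Rejected (color is yellow).
[size: 3, weight: 11, count: 8, color: red]: Rejected (color is red).
[size: 8, weight: 19, count: 9, color: green]: Rejected (color is green).

Accepted, Rejected, Rejected, Rejected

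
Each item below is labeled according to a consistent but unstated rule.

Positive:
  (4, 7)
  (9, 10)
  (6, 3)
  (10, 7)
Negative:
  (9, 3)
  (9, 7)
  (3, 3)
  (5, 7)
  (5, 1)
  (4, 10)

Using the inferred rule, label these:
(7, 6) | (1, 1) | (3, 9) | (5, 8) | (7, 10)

Positive, Negative, Negative, Positive, Positive

Checking candidate rules against both groups, what survives is: sum is odd.
(7, 6): 7+6 = 13 — meets the rule, so Positive.
(1, 1): 1+1 = 2 — does not satisfy this, so Negative.
(3, 9): 3+9 = 12 — does not satisfy this, so Negative.
(5, 8): 5+8 = 13 — meets the rule, so Positive.
(7, 10): 7+10 = 17 — meets the rule, so Positive.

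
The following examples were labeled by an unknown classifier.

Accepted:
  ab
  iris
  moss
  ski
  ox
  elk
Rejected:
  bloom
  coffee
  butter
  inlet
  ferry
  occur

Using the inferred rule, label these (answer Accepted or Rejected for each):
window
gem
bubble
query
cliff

A rule that fits every label: length ≤ 4 — true of each 'Accepted' example, false of each 'Rejected' one.
window → length 6 → Rejected.
gem → length 3 → Accepted.
bubble → length 6 → Rejected.
query → length 5 → Rejected.
cliff → length 5 → Rejected.

Rejected, Accepted, Rejected, Rejected, Rejected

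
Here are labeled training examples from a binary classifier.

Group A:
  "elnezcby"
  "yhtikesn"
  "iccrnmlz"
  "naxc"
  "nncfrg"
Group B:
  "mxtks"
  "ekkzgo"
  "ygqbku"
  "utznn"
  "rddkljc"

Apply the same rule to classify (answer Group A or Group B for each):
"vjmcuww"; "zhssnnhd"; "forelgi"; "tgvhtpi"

The common property of the 'Group A' items is: even length AND contains 'n'. No 'Group B' item has it.

Group B, Group A, Group B, Group B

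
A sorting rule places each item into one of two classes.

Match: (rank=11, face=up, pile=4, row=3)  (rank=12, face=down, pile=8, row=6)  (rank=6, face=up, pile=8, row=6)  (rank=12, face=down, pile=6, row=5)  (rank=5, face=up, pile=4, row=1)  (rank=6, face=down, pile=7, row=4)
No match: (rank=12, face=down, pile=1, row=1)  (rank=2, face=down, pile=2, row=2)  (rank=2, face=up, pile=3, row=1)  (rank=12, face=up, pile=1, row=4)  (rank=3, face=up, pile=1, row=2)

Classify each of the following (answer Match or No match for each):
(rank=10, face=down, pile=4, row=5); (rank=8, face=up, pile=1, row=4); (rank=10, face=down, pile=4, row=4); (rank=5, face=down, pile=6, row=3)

The classifier is using: pile ≥ 4.
(rank=10, face=down, pile=4, row=5): pile = 4 — qualifies, so Match.
(rank=8, face=up, pile=1, row=4): pile = 1 — fails the rule, so No match.
(rank=10, face=down, pile=4, row=4): pile = 4 — qualifies, so Match.
(rank=5, face=down, pile=6, row=3): pile = 6 — qualifies, so Match.

Match, No match, Match, Match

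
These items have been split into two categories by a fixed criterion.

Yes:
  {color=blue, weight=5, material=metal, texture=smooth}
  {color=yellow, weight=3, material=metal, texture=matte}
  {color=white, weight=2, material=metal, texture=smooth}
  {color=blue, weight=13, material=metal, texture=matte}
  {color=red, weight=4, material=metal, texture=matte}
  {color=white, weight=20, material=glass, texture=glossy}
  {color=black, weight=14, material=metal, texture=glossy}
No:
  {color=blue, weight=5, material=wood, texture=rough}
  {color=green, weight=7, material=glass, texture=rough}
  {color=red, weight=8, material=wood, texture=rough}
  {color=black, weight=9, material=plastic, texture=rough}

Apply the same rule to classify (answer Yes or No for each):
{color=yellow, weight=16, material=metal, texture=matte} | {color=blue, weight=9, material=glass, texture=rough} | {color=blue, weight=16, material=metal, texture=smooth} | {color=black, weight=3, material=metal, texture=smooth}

Yes, No, Yes, Yes

The simplest hypothesis consistent with all the labels is: texture is not rough.
{color=yellow, weight=16, material=metal, texture=matte}: texture is matte — passes, so Yes. {color=blue, weight=9, material=glass, texture=rough}: texture is rough — doesn't match, so No. {color=blue, weight=16, material=metal, texture=smooth}: texture is smooth — passes, so Yes. {color=black, weight=3, material=metal, texture=smooth}: texture is smooth — passes, so Yes.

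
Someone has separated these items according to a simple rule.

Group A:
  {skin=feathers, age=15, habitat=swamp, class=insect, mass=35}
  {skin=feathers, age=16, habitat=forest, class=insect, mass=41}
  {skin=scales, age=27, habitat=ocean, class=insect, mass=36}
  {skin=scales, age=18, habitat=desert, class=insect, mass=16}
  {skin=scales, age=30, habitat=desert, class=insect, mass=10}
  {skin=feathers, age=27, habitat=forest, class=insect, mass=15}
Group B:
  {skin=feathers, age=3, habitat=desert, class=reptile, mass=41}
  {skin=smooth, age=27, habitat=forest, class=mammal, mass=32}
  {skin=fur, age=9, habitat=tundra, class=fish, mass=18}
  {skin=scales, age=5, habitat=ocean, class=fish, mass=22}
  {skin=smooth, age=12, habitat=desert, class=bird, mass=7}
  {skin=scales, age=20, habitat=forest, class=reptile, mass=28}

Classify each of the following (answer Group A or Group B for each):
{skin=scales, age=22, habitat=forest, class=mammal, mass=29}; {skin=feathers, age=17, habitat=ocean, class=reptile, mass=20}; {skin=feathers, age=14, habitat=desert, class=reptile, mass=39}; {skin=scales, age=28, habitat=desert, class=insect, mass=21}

The classifier is using: class is insect.
{skin=scales, age=22, habitat=forest, class=mammal, mass=29}: class is mammal — fails the rule, so Group B.
{skin=feathers, age=17, habitat=ocean, class=reptile, mass=20}: class is reptile — fails the rule, so Group B.
{skin=feathers, age=14, habitat=desert, class=reptile, mass=39}: class is reptile — fails the rule, so Group B.
{skin=scales, age=28, habitat=desert, class=insect, mass=21}: class is insect — matches, so Group A.

Group B, Group B, Group B, Group A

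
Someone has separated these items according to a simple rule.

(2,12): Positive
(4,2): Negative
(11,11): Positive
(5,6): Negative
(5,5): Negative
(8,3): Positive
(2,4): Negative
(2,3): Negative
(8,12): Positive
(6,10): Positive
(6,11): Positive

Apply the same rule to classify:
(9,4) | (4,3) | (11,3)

Positive, Negative, Positive

The classifier is using: max ≥ 8.
(9,4): max 9, fits → Positive.
(4,3): max 4, does not satisfy this → Negative.
(11,3): max 11, fits → Positive.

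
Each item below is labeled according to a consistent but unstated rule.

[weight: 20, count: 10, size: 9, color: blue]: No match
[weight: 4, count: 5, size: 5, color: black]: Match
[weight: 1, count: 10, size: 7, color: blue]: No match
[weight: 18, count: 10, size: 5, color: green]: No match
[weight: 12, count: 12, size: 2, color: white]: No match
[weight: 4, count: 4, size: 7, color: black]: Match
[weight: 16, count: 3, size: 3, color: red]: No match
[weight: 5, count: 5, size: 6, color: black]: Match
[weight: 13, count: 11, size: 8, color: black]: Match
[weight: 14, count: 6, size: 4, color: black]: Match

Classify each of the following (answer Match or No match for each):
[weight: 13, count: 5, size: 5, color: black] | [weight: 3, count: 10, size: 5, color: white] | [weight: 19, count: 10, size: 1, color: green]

Match, No match, No match

All 'Match' examples share one property — color is black — and every 'No match' example lacks it.
Match: [weight: 13, count: 5, size: 5, color: black], since color is black.
No match: [weight: 3, count: 10, size: 5, color: white], since color is white.
No match: [weight: 19, count: 10, size: 1, color: green], since color is green.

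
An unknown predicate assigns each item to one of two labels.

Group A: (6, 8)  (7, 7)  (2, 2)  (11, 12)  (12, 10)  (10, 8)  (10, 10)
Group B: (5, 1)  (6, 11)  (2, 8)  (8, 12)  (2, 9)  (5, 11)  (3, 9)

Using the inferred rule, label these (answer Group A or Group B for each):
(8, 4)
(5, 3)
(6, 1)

All 'Group A' examples share one property — |first − second| ≤ 2 — and every 'Group B' example lacks it.

Group B, Group A, Group B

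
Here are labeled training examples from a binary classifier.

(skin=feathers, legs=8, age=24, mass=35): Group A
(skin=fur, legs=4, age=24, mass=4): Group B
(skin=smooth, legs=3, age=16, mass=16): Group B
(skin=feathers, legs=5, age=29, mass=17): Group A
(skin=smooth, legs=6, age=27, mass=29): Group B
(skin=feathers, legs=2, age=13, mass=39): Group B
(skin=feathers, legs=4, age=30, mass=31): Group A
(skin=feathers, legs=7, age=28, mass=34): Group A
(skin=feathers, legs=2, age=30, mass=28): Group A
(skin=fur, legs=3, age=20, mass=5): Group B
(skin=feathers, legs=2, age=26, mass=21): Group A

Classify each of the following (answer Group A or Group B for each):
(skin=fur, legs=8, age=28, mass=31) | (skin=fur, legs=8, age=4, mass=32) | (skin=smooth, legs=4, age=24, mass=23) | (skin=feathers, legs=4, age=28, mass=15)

Group B, Group B, Group B, Group A

Every 'Group A' example satisfies: skin is feathers AND age ≥ 16. None of the 'Group B' examples do.
(skin=fur, legs=8, age=28, mass=31): skin is fur, age = 28 — fails the rule, so Group B. (skin=fur, legs=8, age=4, mass=32): skin is fur, age = 4 — fails the rule, so Group B. (skin=smooth, legs=4, age=24, mass=23): skin is smooth, age = 24 — fails the rule, so Group B. (skin=feathers, legs=4, age=28, mass=15): skin is feathers, age = 28 — passes, so Group A.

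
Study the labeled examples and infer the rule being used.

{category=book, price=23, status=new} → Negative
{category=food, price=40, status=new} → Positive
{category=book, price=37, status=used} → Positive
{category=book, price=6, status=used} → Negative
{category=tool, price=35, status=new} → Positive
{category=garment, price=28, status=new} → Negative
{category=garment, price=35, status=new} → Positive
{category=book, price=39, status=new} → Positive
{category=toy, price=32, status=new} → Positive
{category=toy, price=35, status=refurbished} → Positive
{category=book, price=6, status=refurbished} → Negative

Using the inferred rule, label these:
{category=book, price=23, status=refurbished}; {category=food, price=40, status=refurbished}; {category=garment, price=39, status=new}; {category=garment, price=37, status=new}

The classifier is using: price ≥ 32.

Negative, Positive, Positive, Positive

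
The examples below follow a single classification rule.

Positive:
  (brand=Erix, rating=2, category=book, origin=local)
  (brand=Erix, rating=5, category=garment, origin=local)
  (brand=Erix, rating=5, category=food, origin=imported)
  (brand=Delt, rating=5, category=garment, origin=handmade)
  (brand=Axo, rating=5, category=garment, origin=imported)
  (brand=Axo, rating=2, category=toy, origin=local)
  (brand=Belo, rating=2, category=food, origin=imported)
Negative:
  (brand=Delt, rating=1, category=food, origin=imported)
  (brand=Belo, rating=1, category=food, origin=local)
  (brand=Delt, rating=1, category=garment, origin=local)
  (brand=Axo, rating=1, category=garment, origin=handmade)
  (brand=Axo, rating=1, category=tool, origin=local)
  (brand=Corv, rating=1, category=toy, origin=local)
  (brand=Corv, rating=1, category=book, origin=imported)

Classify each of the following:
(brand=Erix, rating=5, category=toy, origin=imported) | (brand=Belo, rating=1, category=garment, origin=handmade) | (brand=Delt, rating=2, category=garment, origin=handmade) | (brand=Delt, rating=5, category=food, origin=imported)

A rule that fits every label: rating ≥ 2 — true of each 'Positive' example, false of each 'Negative' one.
(brand=Erix, rating=5, category=toy, origin=imported): rating = 5 — checks out, so Positive.
(brand=Belo, rating=1, category=garment, origin=handmade): rating = 1 — fails this test, so Negative.
(brand=Delt, rating=2, category=garment, origin=handmade): rating = 2 — checks out, so Positive.
(brand=Delt, rating=5, category=food, origin=imported): rating = 5 — checks out, so Positive.

Positive, Negative, Positive, Positive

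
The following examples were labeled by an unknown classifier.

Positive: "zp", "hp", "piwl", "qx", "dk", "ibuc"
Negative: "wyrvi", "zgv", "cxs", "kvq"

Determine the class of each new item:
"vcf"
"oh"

The simplest hypothesis consistent with all the labels is: even length.
"vcf": length 3 — doesn't qualify, so Negative. "oh": length 2 — satisfies this, so Positive.

Negative, Positive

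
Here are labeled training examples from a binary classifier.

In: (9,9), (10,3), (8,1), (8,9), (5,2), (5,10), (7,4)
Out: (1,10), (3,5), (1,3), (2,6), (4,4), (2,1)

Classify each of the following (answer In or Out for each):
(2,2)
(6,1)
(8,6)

Out, In, In

All 'In' examples share one property — first ≥ 5 — and every 'Out' example lacks it.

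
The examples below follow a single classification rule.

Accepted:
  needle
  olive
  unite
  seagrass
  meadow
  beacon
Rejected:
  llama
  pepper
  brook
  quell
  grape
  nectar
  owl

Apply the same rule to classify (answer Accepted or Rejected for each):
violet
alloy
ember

The common property of the 'Accepted' items is: has ≥ 3 vowels. No 'Rejected' item has it.
Accepted: violet, since 3 vowels. Rejected: alloy, since 2 vowels. Rejected: ember, since 2 vowels.

Accepted, Rejected, Rejected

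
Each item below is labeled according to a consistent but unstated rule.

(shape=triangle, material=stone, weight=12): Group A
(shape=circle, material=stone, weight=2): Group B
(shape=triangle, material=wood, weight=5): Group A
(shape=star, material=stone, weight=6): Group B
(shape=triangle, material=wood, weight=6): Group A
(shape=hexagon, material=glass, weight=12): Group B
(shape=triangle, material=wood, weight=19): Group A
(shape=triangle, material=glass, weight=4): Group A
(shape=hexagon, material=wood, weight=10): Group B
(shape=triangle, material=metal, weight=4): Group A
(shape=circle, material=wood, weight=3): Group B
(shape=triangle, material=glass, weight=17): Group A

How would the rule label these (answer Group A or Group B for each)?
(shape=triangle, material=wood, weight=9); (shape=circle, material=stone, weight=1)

All 'Group A' examples share one property — shape is triangle — and every 'Group B' example lacks it.

Group A, Group B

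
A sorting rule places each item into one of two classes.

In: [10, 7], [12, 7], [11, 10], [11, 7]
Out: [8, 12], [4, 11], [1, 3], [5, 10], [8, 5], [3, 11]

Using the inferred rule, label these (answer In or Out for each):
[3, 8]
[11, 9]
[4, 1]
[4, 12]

Out, In, Out, Out

The common property of the 'In' items is: first ≥ 10. No 'Out' item has it.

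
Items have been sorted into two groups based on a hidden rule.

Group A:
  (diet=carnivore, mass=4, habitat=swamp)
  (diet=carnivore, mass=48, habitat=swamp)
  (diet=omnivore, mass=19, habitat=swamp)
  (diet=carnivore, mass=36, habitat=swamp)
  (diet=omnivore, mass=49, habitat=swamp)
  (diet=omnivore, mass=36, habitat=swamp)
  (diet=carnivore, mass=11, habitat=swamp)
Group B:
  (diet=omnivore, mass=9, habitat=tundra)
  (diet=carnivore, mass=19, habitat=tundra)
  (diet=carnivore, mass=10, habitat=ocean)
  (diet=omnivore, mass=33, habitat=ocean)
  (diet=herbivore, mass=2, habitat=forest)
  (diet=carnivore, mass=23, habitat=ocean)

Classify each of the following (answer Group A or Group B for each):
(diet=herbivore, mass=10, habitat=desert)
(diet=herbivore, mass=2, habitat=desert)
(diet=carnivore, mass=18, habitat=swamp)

'Group A' ⟺ habitat is swamp.
(diet=herbivore, mass=10, habitat=desert) — habitat is desert, hence Group B.
(diet=herbivore, mass=2, habitat=desert) — habitat is desert, hence Group B.
(diet=carnivore, mass=18, habitat=swamp) — habitat is swamp, hence Group A.

Group B, Group B, Group A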